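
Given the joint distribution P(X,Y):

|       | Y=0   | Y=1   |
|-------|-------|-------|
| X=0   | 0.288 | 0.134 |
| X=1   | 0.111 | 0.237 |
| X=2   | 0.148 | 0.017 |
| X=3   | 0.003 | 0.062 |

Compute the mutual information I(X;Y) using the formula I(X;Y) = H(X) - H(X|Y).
0.2014 bits

I(X;Y) = H(X) - H(X|Y)

Marginal of X (row sums):
  P(X=0) = 0.288 + 0.134 = 0.422
  P(X=1) = 0.111 + 0.237 = 0.348
  P(X=2) = 0.148 + 0.017 = 0.165
  P(X=3) = 0.003 + 0.062 = 0.065
H(X) = -[0.422·log₂(0.422) + 0.348·log₂(0.348) + 0.165·log₂(0.165) + 0.065·log₂(0.065)]
  = 0.5253 + 0.5299 + 0.4289 + 0.2563 = 1.7404 bits

Marginal of Y (column sums):
  P(Y=0) = 0.288 + 0.111 + 0.148 + 0.003 = 0.550
  P(Y=1) = 0.134 + 0.237 + 0.017 + 0.062 = 0.450
H(X|Y) = Σ_y P(y)·H(X|Y=y):
  Y=0: P(Y=0) = 0.550, P(X|Y=0) = (144/275, 111/550, 74/275, 3/550) → H(X|Y=0) = 1.5053
  Y=1: P(Y=1) = 0.450, P(X|Y=1) = (67/225, 79/150, 17/450, 31/225) → H(X|Y=1) = 1.5801
H(X|Y) = 0.550·1.5053 + 0.450·1.5801 = 1.5390 bits

I(X;Y) = H(X) - H(X|Y) = 1.7404 - 1.5390 = 0.2014 bits

Cross-check via I(X;Y) = H(X) + H(Y) - H(X,Y): computing H(Y) from the column sums and H(X,Y) from the 8 cells in the same way gives H(Y) = 0.9928 bits and H(X,Y) = 2.5318 bits, so
I(X;Y) = 1.7404 + 0.9928 - 2.5318 = 0.2014 bits ✓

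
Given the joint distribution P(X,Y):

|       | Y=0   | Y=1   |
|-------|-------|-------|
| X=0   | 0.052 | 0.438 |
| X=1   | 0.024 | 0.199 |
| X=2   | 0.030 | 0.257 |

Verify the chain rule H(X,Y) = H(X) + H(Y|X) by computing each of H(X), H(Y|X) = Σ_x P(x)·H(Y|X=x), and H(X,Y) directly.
H(X) = 1.5039 bits, H(Y|X) = 0.4877 bits, H(X,Y) = 1.9916 bits

Marginal of X (row sums):
  P(X=0) = 0.052 + 0.438 = 0.490
  P(X=1) = 0.024 + 0.199 = 0.223
  P(X=2) = 0.030 + 0.257 = 0.287
H(X) = -[0.490·log₂(0.490) + 0.223·log₂(0.223) + 0.287·log₂(0.287)]
  = 0.50428 + 0.48277 + 0.51685 = 1.5039 bits

H(Y|X) = Σ_x P(x)·H(Y|X=x):
  X=0: P(X=0) = 0.490, P(Y|X=0) = (26/245, 219/245) → H(Y|X=0) = 0.48811
  X=1: P(X=1) = 0.223, P(Y|X=1) = (24/223, 199/223) → H(Y|X=1) = 0.49271
  X=2: P(X=2) = 0.287, P(Y|X=2) = (30/287, 257/287) → H(Y|X=2) = 0.48319
H(Y|X) = 0.490·0.48811 + 0.223·0.49271 + 0.287·0.48319 = 0.4877 bits

H(X,Y) = -Σ_{x,y} P(x,y) log₂ P(x,y). Per-cell terms -P(x,y)·log₂P(x,y):
  X=0: 0.22180, 0.52166
  X=1: 0.12914, 0.46350
  X=2: 0.15177, 0.50376
Sum of the 6 terms: H(X,Y) = 1.9916 bits

Chain rule check:
  H(X) + H(Y|X) = 1.5039 + 0.4877 = 1.9916 bits
  H(X,Y) = 1.9916 bits
✓ Chain rule verified.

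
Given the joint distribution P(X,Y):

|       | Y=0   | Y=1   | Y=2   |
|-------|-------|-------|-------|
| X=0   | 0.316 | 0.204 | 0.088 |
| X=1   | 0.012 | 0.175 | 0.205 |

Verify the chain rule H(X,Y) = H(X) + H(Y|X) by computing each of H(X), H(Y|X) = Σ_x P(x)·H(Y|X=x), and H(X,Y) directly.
H(X) = 0.9661 bits, H(Y|X) = 1.3208 bits, H(X,Y) = 2.2869 bits

Marginal of X (row sums):
  P(X=0) = 0.316 + 0.204 + 0.088 = 0.608
  P(X=1) = 0.012 + 0.175 + 0.205 = 0.392
H(X) = -[0.608·log₂(0.608) + 0.392·log₂(0.392)]
  = 0.43646 + 0.52962 = 0.9661 bits

H(Y|X) = Σ_x P(x)·H(Y|X=x):
  X=0: P(X=0) = 0.608, P(Y|X=0) = (79/152, 51/152, 11/76) → H(Y|X=0) = 1.42293
  X=1: P(X=1) = 0.392, P(Y|X=1) = (3/98, 25/56, 205/392) → H(Y|X=1) = 1.16248
H(Y|X) = 0.608·1.42293 + 0.392·1.16248 = 1.3208 bits

H(X,Y) = -Σ_{x,y} P(x,y) log₂ P(x,y). Per-cell terms -P(x,y)·log₂P(x,y):
  X=0: 0.52519, 0.46785, 0.30856
  X=1: 0.07657, 0.44005, 0.46869
Sum of the 6 terms: H(X,Y) = 2.2869 bits

Chain rule check:
  H(X) + H(Y|X) = 0.9661 + 1.3208 = 2.2869 bits
  H(X,Y) = 2.2869 bits
✓ Chain rule verified.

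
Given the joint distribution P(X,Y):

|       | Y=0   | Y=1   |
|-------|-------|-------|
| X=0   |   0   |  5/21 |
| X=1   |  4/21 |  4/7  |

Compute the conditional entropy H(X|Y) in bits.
0.7075 bits

H(X|Y) = H(X,Y) - H(Y)

H(X,Y) = -Σ_{x,y} P(x,y) log₂ P(x,y). Per-cell terms -P(x,y)·log₂P(x,y):
  X=0: 0.00000, 0.49295
  X=1: 0.45568, 0.46135
  (cells with P = 0 contribute 0)
Sum of the 4 terms: H(X,Y) = 1.4100 bits

Marginal of Y (column sums):
  P(Y=0) = 0 + 4/21 = 4/21
  P(Y=1) = 5/21 + 4/7 = 17/21
H(Y) = -[(4/21)·log₂(4/21) + (17/21)·log₂(17/21)]
  = 0.45568 + 0.24679 = 0.7025 bits

H(X|Y) = H(X,Y) - H(Y) = 1.4100 - 0.7025 = 0.7075 bits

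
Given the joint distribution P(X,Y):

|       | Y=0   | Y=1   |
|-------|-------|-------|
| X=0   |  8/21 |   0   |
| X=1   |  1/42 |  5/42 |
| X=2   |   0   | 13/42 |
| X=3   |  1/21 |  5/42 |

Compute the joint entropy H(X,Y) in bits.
2.1227 bits

H(X,Y) = -Σ_{x,y} P(x,y) log₂ P(x,y). Per-cell terms -P(x,y)·log₂P(x,y):
  X=0: 0.5304, 0.0000
  X=1: 0.1284, 0.3655
  X=2: 0.0000, 0.5237
  X=3: 0.2092, 0.3655
  (cells with P = 0 contribute 0)
Sum of the 8 terms: H(X,Y) = 2.1227 bits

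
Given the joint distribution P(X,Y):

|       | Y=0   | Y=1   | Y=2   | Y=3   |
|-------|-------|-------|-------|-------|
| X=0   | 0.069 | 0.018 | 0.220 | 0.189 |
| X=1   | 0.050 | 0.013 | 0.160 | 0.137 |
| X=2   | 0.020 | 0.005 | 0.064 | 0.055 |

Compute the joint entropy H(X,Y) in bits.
3.0538 bits

H(X,Y) = -Σ_{x,y} P(x,y) log₂ P(x,y). Per-cell terms -P(x,y)·log₂P(x,y):
  X=0: 0.2662, 0.1043, 0.4806, 0.4543
  X=1: 0.2161, 0.0814, 0.4230, 0.3929
  X=2: 0.1129, 0.0382, 0.2538, 0.2301
Sum of the 12 terms: H(X,Y) = 3.0538 bits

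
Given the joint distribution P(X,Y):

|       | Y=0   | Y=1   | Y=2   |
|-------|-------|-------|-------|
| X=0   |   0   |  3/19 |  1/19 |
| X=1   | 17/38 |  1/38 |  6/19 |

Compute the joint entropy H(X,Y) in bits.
1.8264 bits

H(X,Y) = -Σ_{x,y} P(x,y) log₂ P(x,y). Per-cell terms -P(x,y)·log₂P(x,y):
  X=0: 0.000000, 0.420468, 0.223575
  X=1: 0.519155, 0.138103, 0.525147
  (cells with P = 0 contribute 0)
Sum of the 6 terms: H(X,Y) = 1.8264 bits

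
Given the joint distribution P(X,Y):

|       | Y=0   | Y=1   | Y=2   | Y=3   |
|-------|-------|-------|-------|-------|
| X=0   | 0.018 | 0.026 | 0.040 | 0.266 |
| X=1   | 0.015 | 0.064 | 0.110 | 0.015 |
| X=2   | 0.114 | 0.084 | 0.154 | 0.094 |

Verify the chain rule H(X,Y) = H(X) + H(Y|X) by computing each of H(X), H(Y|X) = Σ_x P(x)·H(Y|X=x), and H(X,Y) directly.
H(X) = 1.5175 bits, H(Y|X) = 1.5972 bits, H(X,Y) = 3.1147 bits

Marginal of X (row sums):
  P(X=0) = 0.018 + 0.026 + 0.040 + 0.266 = 0.350
  P(X=1) = 0.015 + 0.064 + 0.110 + 0.015 = 0.204
  P(X=2) = 0.114 + 0.084 + 0.154 + 0.094 = 0.446
H(X) = -[0.350·log₂(0.350) + 0.204·log₂(0.204) + 0.446·log₂(0.446)]
  = 0.530101 + 0.467845 + 0.519538 = 1.5175 bits

H(Y|X) = Σ_x P(x)·H(Y|X=x):
  X=0: P(X=0) = 0.350, P(Y|X=0) = (9/175, 13/175, 4/35, 19/25) → H(Y|X=0) = 1.157347
  X=1: P(X=1) = 0.204, P(Y|X=1) = (5/68, 16/51, 55/102, 5/68) → H(Y|X=1) = 1.558914
  X=2: P(X=2) = 0.446, P(Y|X=2) = (57/223, 42/223, 77/223, 47/223) → H(Y|X=2) = 1.959822
H(Y|X) = 0.350·1.157347 + 0.204·1.558914 + 0.446·1.959822 = 1.5972 bits

H(X,Y) = -Σ_{x,y} P(x,y) log₂ P(x,y). Per-cell terms -P(x,y)·log₂P(x,y):
  X=0: 0.104325, 0.136899, 0.185754, 0.508193
  X=1: 0.090883, 0.253810, 0.350287, 0.090883
  X=2: 0.357150, 0.300171, 0.415646, 0.320652
Sum of the 12 terms: H(X,Y) = 3.1147 bits

Chain rule check:
  H(X) + H(Y|X) = 1.5175 + 1.5972 = 3.1147 bits
  H(X,Y) = 3.1147 bits
✓ Chain rule verified.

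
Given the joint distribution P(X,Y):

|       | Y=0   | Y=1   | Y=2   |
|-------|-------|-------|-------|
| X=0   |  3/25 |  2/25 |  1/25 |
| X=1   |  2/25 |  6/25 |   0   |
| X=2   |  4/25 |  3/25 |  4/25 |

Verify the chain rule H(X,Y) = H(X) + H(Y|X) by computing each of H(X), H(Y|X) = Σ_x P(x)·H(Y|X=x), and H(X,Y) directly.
H(X) = 1.5413 bits, H(Y|X) = 1.3018 bits, H(X,Y) = 2.8431 bits

Marginal of X (row sums):
  P(X=0) = 3/25 + 2/25 + 1/25 = 6/25
  P(X=1) = 2/25 + 6/25 + 0 = 8/25
  P(X=2) = 4/25 + 3/25 + 4/25 = 11/25
H(X) = -[(6/25)·log₂(6/25) + (8/25)·log₂(8/25) + (11/25)·log₂(11/25)]
  = 0.49413 + 0.52603 + 0.52115 = 1.5413 bits

H(Y|X) = Σ_x P(x)·H(Y|X=x):
  X=0: P(X=0) = 6/25, P(Y|X=0) = (1/2, 1/3, 1/6) → H(Y|X=0) = 1.45915
  X=1: P(X=1) = 8/25, P(Y|X=1) = (1/4, 3/4, 0) → H(Y|X=1) = 0.81128
  X=2: P(X=2) = 11/25, P(Y|X=2) = (4/11, 3/11, 4/11) → H(Y|X=2) = 1.57262
H(Y|X) = (6/25)·1.45915 + (8/25)·0.81128 + (11/25)·1.57262 = 1.3018 bits

H(X,Y) = -Σ_{x,y} P(x,y) log₂ P(x,y). Per-cell terms -P(x,y)·log₂P(x,y):
  X=0: 0.36707, 0.29151, 0.18575
  X=1: 0.29151, 0.49413, 0.00000
  X=2: 0.42302, 0.36707, 0.42302
  (cells with P = 0 contribute 0)
Sum of the 9 terms: H(X,Y) = 2.8431 bits

Chain rule check:
  H(X) + H(Y|X) = 1.5413 + 1.3018 = 2.8431 bits
  H(X,Y) = 2.8431 bits
✓ Chain rule verified.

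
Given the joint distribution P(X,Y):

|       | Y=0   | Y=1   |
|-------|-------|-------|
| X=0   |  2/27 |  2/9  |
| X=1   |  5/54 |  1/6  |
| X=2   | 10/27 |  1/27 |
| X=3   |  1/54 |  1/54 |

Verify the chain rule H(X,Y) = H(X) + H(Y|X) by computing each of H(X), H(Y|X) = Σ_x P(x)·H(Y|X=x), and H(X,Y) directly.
H(X) = 1.7288 bits, H(Y|X) = 0.7002 bits, H(X,Y) = 2.4290 bits

Marginal of X (row sums):
  P(X=0) = 2/27 + 2/9 = 8/27
  P(X=1) = 5/54 + 1/6 = 7/27
  P(X=2) = 10/27 + 1/27 = 11/27
  P(X=3) = 1/54 + 1/54 = 1/27
H(X) = -[(8/27)·log₂(8/27) + (7/27)·log₂(7/27) + (11/27)·log₂(11/27) + (1/27)·log₂(1/27)]
  = 0.519967 + 0.504916 + 0.527778 + 0.176107 = 1.7288 bits

H(Y|X) = Σ_x P(x)·H(Y|X=x):
  X=0: P(X=0) = 8/27, P(Y|X=0) = (1/4, 3/4) → H(Y|X=0) = 0.811278
  X=1: P(X=1) = 7/27, P(Y|X=1) = (5/14, 9/14) → H(Y|X=1) = 0.940286
  X=2: P(X=2) = 11/27, P(Y|X=2) = (10/11, 1/11) → H(Y|X=2) = 0.439497
  X=3: P(X=3) = 1/27, P(Y|X=3) = (1/2, 1/2) → H(Y|X=3) = 1.000000
H(Y|X) = (8/27)·0.811278 + (7/27)·0.940286 + (11/27)·0.439497 + (1/27)·1.000000 = 0.7002 bits

H(X,Y) = -Σ_{x,y} P(x,y) log₂ P(x,y). Per-cell terms -P(x,y)·log₂P(x,y):
  X=0: 0.278140, 0.482206
  X=1: 0.317867, 0.430827
  X=2: 0.530726, 0.176107
  X=3: 0.106572, 0.106572
Sum of the 8 terms: H(X,Y) = 2.4290 bits

Chain rule check:
  H(X) + H(Y|X) = 1.7288 + 0.7002 = 2.4290 bits
  H(X,Y) = 2.4290 bits
✓ Chain rule verified.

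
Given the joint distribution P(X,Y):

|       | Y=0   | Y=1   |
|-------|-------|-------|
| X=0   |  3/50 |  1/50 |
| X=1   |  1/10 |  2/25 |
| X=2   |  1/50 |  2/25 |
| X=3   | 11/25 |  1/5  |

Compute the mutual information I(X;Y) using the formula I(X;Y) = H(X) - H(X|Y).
0.0691 bits

I(X;Y) = H(X) - H(X|Y)

Marginal of X (row sums):
  P(X=0) = 3/50 + 1/50 = 2/25
  P(X=1) = 1/10 + 2/25 = 9/50
  P(X=2) = 1/50 + 2/25 = 1/10
  P(X=3) = 11/25 + 1/5 = 16/25
H(X) = -[(2/25)·log₂(2/25) + (9/50)·log₂(9/50) + (1/10)·log₂(1/10) + (16/25)·log₂(16/25)]
  = 0.2915 + 0.4453 + 0.3322 + 0.4121 = 1.4811 bits

Marginal of Y (column sums):
  P(Y=0) = 3/50 + 1/10 + 1/50 + 11/25 = 31/50
  P(Y=1) = 1/50 + 2/25 + 2/25 + 1/5 = 19/50
H(X|Y) = Σ_y P(y)·H(X|Y=y):
  Y=0: P(Y=0) = 31/50, P(X|Y=0) = (3/31, 5/31, 1/31, 22/31) → H(X|Y=0) = 1.2616
  Y=1: P(Y=1) = 19/50, P(X|Y=1) = (1/19, 4/19, 4/19, 10/19) → H(X|Y=1) = 1.6574
H(X|Y) = (31/50)·1.2616 + (19/50)·1.6574 = 1.4120 bits

I(X;Y) = H(X) - H(X|Y) = 1.4811 - 1.4120 = 0.0691 bits

Cross-check via I(X;Y) = H(X) + H(Y) - H(X,Y): computing H(Y) from the column sums and H(X,Y) from the 8 cells in the same way gives H(Y) = 0.9580 bits and H(X,Y) = 2.3700 bits, so
I(X;Y) = 1.4811 + 0.9580 - 2.3700 = 0.0691 bits ✓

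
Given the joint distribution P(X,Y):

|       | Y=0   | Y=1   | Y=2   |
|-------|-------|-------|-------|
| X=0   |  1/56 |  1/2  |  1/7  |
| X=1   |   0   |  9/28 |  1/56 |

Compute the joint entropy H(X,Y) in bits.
1.6348 bits

H(X,Y) = -Σ_{x,y} P(x,y) log₂ P(x,y). Per-cell terms -P(x,y)·log₂P(x,y):
  X=0: 0.1037, 0.5000, 0.4011
  X=1: 0.0000, 0.5263, 0.1037
  (cells with P = 0 contribute 0)
Sum of the 6 terms: H(X,Y) = 1.6348 bits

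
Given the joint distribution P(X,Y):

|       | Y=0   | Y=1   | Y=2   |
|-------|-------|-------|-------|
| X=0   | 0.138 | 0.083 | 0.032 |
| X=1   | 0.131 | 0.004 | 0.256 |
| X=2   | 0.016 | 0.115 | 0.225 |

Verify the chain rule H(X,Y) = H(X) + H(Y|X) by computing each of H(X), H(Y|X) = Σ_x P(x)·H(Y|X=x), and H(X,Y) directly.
H(X) = 1.5618 bits, H(Y|X) = 1.1472 bits, H(X,Y) = 2.7090 bits

Marginal of X (row sums):
  P(X=0) = 0.138 + 0.083 + 0.032 = 0.253
  P(X=1) = 0.131 + 0.004 + 0.256 = 0.391
  P(X=2) = 0.016 + 0.115 + 0.225 = 0.356
H(X) = -[0.253·log₂(0.253) + 0.391·log₂(0.391) + 0.356·log₂(0.356)]
  = 0.50165 + 0.52971 + 0.53046 = 1.5618 bits

H(Y|X) = Σ_x P(x)·H(Y|X=x):
  X=0: P(X=0) = 0.253, P(Y|X=0) = (6/11, 83/253, 32/253) → H(Y|X=0) = 1.38179
  X=1: P(X=1) = 0.391, P(Y|X=1) = (131/391, 4/391, 256/391) → H(Y|X=1) = 0.99625
  X=2: P(X=2) = 0.356, P(Y|X=2) = (4/89, 115/356, 225/356) → H(Y|X=2) = 1.14615
H(Y|X) = 0.253·1.38179 + 0.391·0.99625 + 0.356·1.14615 = 1.1472 bits

H(X,Y) = -Σ_{x,y} P(x,y) log₂ P(x,y). Per-cell terms -P(x,y)·log₂P(x,y):
  X=0: 0.39430, 0.29803, 0.15891
  X=1: 0.38414, 0.03186, 0.50324
  X=2: 0.09545, 0.35883, 0.48420
Sum of the 9 terms: H(X,Y) = 2.7090 bits

Chain rule check:
  H(X) + H(Y|X) = 1.5618 + 1.1472 = 2.7090 bits
  H(X,Y) = 2.7090 bits
✓ Chain rule verified.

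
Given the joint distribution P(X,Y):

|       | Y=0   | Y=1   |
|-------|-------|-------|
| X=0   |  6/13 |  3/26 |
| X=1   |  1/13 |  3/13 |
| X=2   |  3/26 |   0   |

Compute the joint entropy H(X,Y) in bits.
2.0066 bits

H(X,Y) = -Σ_{x,y} P(x,y) log₂ P(x,y). Per-cell terms -P(x,y)·log₂P(x,y):
  X=0: 0.5148, 0.3595
  X=1: 0.2846, 0.4882
  X=2: 0.3595, 0.0000
  (cells with P = 0 contribute 0)
Sum of the 6 terms: H(X,Y) = 2.0066 bits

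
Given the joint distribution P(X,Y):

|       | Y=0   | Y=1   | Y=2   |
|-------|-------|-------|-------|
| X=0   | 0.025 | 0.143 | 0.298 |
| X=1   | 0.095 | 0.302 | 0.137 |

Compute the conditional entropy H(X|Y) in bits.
0.8827 bits

H(X|Y) = H(X,Y) - H(Y)

H(X,Y) = -Σ_{x,y} P(x,y) log₂ P(x,y). Per-cell terms -P(x,y)·log₂P(x,y):
  X=0: 0.13305, 0.40125, 0.52049
  X=1: 0.32261, 0.52167, 0.39288
Sum of the 6 terms: H(X,Y) = 2.29195 bits

Marginal of Y (column sums):
  P(Y=0) = 0.025 + 0.095 = 0.120
  P(Y=1) = 0.143 + 0.302 = 0.445
  P(Y=2) = 0.298 + 0.137 = 0.435
H(Y) = -[0.120·log₂(0.120) + 0.445·log₂(0.445) + 0.435·log₂(0.435)]
  = 0.36707 + 0.51981 + 0.52240 = 1.40928 bits

H(X|Y) = H(X,Y) - H(Y) = 2.29195 - 1.40928 = 0.8827 bits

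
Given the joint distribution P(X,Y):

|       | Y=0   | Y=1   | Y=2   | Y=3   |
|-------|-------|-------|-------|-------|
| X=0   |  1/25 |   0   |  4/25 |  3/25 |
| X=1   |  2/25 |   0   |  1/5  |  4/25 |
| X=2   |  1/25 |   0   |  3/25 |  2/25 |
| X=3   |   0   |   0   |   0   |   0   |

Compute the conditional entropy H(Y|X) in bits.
1.4578 bits

H(Y|X) = H(X,Y) - H(X)

H(X,Y) = -Σ_{x,y} P(x,y) log₂ P(x,y). Per-cell terms -P(x,y)·log₂P(x,y):
  X=0: 0.18575, 0.00000, 0.42302, 0.36707
  X=1: 0.29151, 0.00000, 0.46439, 0.42302
  X=2: 0.18575, 0.00000, 0.36707, 0.29151
  X=3: 0.00000, 0.00000, 0.00000, 0.00000
  (cells with P = 0 contribute 0)
Sum of the 16 terms: H(X,Y) = 2.9991 bits

Marginal of X (row sums):
  P(X=0) = 1/25 + 0 + 4/25 + 3/25 = 8/25
  P(X=1) = 2/25 + 0 + 1/5 + 4/25 = 11/25
  P(X=2) = 1/25 + 0 + 3/25 + 2/25 = 6/25
  P(X=3) = 0 + 0 + 0 + 0 = 0
H(X) = -[(8/25)·log₂(8/25) + (11/25)·log₂(11/25) + (6/25)·log₂(6/25)]   (outcomes with P = 0 contribute 0)
  = 0.52603 + 0.52115 + 0.49413 = 1.5413 bits

H(Y|X) = H(X,Y) - H(X) = 2.9991 - 1.5413 = 1.4578 bits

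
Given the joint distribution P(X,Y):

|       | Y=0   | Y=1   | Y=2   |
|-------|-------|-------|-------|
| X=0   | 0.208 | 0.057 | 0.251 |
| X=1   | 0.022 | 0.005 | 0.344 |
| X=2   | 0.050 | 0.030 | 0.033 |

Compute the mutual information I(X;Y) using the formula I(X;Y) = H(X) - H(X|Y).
0.2046 bits

I(X;Y) = H(X) - H(X|Y)

Marginal of X (row sums):
  P(X=0) = 0.208 + 0.057 + 0.251 = 0.516
  P(X=1) = 0.022 + 0.005 + 0.344 = 0.371
  P(X=2) = 0.050 + 0.030 + 0.033 = 0.113
H(X) = -[0.516·log₂(0.516) + 0.371·log₂(0.371) + 0.113·log₂(0.113)]
  = 0.49255 + 0.53072 + 0.35545 = 1.3787 bits

Marginal of Y (column sums):
  P(Y=0) = 0.208 + 0.022 + 0.050 = 0.280
  P(Y=1) = 0.057 + 0.005 + 0.030 = 0.092
  P(Y=2) = 0.251 + 0.344 + 0.033 = 0.628
H(X|Y) = Σ_y P(y)·H(X|Y=y):
  Y=0: P(Y=0) = 0.280, P(X|Y=0) = (26/35, 11/140, 5/28) → H(X|Y=0) = 1.05074
  Y=1: P(Y=1) = 0.092, P(X|Y=1) = (57/92, 5/92, 15/46) → H(X|Y=1) = 1.18344
  Y=2: P(Y=2) = 0.628, P(X|Y=2) = (251/628, 86/157, 33/628) → H(X|Y=2) = 1.22781
H(X|Y) = 0.280·1.05074 + 0.092·1.18344 + 0.628·1.22781 = 1.1741 bits

I(X;Y) = H(X) - H(X|Y) = 1.3787 - 1.1741 = 0.2046 bits

Cross-check via I(X;Y) = H(X) + H(Y) - H(X,Y): computing H(Y) from the column sums and H(X,Y) from the 9 cells in the same way gives H(Y) = 1.2524 bits and H(X,Y) = 2.4265 bits, so
I(X;Y) = 1.3787 + 1.2524 - 2.4265 = 0.2046 bits ✓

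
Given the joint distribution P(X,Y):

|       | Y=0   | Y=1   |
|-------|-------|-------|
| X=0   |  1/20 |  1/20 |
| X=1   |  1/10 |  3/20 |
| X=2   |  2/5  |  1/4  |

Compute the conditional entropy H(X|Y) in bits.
1.2109 bits

H(X|Y) = H(X,Y) - H(Y)

H(X,Y) = -Σ_{x,y} P(x,y) log₂ P(x,y). Per-cell terms -P(x,y)·log₂P(x,y):
  X=0: 0.2161, 0.2161
  X=1: 0.3322, 0.4105
  X=2: 0.5288, 0.5000
Sum of the 6 terms: H(X,Y) = 2.2037 bits

Marginal of Y (column sums):
  P(Y=0) = 1/20 + 1/10 + 2/5 = 11/20
  P(Y=1) = 1/20 + 3/20 + 1/4 = 9/20
H(Y) = -[(11/20)·log₂(11/20) + (9/20)·log₂(9/20)]
  = 0.4744 + 0.5184 = 0.9928 bits

H(X|Y) = H(X,Y) - H(Y) = 2.2037 - 0.9928 = 1.2109 bits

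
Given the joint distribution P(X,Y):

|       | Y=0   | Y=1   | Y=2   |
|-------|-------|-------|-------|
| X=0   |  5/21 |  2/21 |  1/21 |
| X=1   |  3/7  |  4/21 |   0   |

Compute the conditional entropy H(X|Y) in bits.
0.8892 bits

H(X|Y) = H(X,Y) - H(Y)

H(X,Y) = -Σ_{x,y} P(x,y) log₂ P(x,y). Per-cell terms -P(x,y)·log₂P(x,y):
  X=0: 0.492950, 0.323078, 0.209158
  X=1: 0.523882, 0.455680, 0.000000
  (cells with P = 0 contribute 0)
Sum of the 6 terms: H(X,Y) = 2.00475 bits

Marginal of Y (column sums):
  P(Y=0) = 5/21 + 3/7 = 2/3
  P(Y=1) = 2/21 + 4/21 = 2/7
  P(Y=2) = 1/21 + 0 = 1/21
H(Y) = -[(2/3)·log₂(2/3) + (2/7)·log₂(2/7) + (1/21)·log₂(1/21)]
  = 0.389975 + 0.516387 + 0.209158 = 1.11552 bits

H(X|Y) = H(X,Y) - H(Y) = 2.00475 - 1.11552 = 0.8892 bits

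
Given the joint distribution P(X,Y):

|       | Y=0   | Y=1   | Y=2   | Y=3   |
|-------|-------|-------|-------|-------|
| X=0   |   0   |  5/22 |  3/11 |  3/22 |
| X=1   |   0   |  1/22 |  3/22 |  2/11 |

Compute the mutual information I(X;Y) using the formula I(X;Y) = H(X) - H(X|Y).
0.0792 bits

I(X;Y) = H(X) - H(X|Y)

Marginal of X (row sums):
  P(X=0) = 0 + 5/22 + 3/11 + 3/22 = 7/11
  P(X=1) = 0 + 1/22 + 3/22 + 2/11 = 4/11
H(X) = -[(7/11)·log₂(7/11) + (4/11)·log₂(4/11)]
  = 0.41496 + 0.53070 = 0.94566 bits

Marginal of Y (column sums):
  P(Y=0) = 0 + 0 = 0
  P(Y=1) = 5/22 + 1/22 = 3/11
  P(Y=2) = 3/11 + 3/22 = 9/22
  P(Y=3) = 3/22 + 2/11 = 7/22
H(X|Y) = Σ_y P(y)·H(X|Y=y):
  Y=0: P(Y=0) = 0 → contributes 0
  Y=1: P(Y=1) = 3/11, P(X|Y=1) = (5/6, 1/6) → H(X|Y=1) = 0.65002
  Y=2: P(Y=2) = 9/22, P(X|Y=2) = (2/3, 1/3) → H(X|Y=2) = 0.91830
  Y=3: P(Y=3) = 7/22, P(X|Y=3) = (3/7, 4/7) → H(X|Y=3) = 0.98523
H(X|Y) = (3/11)·0.65002 + (9/22)·0.91830 + (7/22)·0.98523 = 0.86643 bits

I(X;Y) = H(X) - H(X|Y) = 0.94566 - 0.86643 = 0.0792 bits

Cross-check via I(X;Y) = H(X) + H(Y) - H(X,Y): computing H(Y) from the column sums and H(X,Y) from the 8 cells in the same way gives H(Y) = 1.56441 bits and H(X,Y) = 2.43083 bits, so
I(X;Y) = 0.94566 + 1.56441 - 2.43083 = 0.0792 bits ✓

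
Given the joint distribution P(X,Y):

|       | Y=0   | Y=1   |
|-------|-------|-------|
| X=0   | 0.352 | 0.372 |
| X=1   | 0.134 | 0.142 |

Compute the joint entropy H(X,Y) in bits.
1.8494 bits

H(X,Y) = -Σ_{x,y} P(x,y) log₂ P(x,y). Per-cell terms -P(x,y)·log₂P(x,y):
  X=0: 0.5302, 0.5307
  X=1: 0.3886, 0.3999
Sum of the 4 terms: H(X,Y) = 1.8494 bits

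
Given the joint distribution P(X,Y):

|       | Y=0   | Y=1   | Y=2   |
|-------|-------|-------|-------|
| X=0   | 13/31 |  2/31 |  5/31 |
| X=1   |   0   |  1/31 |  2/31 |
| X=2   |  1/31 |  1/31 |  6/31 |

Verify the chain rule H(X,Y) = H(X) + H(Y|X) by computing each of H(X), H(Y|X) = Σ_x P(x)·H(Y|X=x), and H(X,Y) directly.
H(X) = 1.2383 bits, H(Y|X) = 1.1603 bits, H(X,Y) = 2.3985 bits

Marginal of X (row sums):
  P(X=0) = 13/31 + 2/31 + 5/31 = 20/31
  P(X=1) = 0 + 1/31 + 2/31 = 3/31
  P(X=2) = 1/31 + 1/31 + 6/31 = 8/31
H(X) = -[(20/31)·log₂(20/31) + (3/31)·log₂(3/31) + (8/31)·log₂(8/31)]
  = 0.40791 + 0.32605 + 0.50431 = 1.2383 bits

H(Y|X) = Σ_x P(x)·H(Y|X=x):
  X=0: P(X=0) = 20/31, P(Y|X=0) = (13/20, 1/10, 1/4) → H(Y|X=0) = 1.23616
  X=1: P(X=1) = 3/31, P(Y|X=1) = (0, 1/3, 2/3) → H(Y|X=1) = 0.91830
  X=2: P(X=2) = 8/31, P(Y|X=2) = (1/8, 1/8, 3/4) → H(Y|X=2) = 1.06128
H(Y|X) = (20/31)·1.23616 + (3/31)·0.91830 + (8/31)·1.06128 = 1.1603 bits

H(X,Y) = -Σ_{x,y} P(x,y) log₂ P(x,y). Per-cell terms -P(x,y)·log₂P(x,y):
  X=0: 0.52577, 0.25511, 0.42456
  X=1: 0.00000, 0.15981, 0.25511
  X=2: 0.15981, 0.15981, 0.45856
  (cells with P = 0 contribute 0)
Sum of the 9 terms: H(X,Y) = 2.3985 bits

Chain rule check:
  H(X) + H(Y|X) = 1.2383 + 1.1603 = 2.3986 bits
  H(X,Y) = 2.3985 bits
✓ Chain rule verified (Δ = 0.0001 is 4-dp rounding noise: each of the three values was rounded independently).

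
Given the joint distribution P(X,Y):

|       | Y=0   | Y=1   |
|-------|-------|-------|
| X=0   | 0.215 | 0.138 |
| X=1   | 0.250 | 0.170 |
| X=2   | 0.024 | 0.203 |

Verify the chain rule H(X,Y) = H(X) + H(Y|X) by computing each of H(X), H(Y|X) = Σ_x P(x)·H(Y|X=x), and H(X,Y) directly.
H(X) = 1.5416 bits, H(Y|X) = 0.8603 bits, H(X,Y) = 2.4018 bits

Marginal of X (row sums):
  P(X=0) = 0.215 + 0.138 = 0.353
  P(X=1) = 0.250 + 0.170 = 0.420
  P(X=2) = 0.024 + 0.203 = 0.227
H(X) = -[0.353·log₂(0.353) + 0.420·log₂(0.420) + 0.227·log₂(0.227)]
  = 0.53030 + 0.52565 + 0.48561 = 1.5416 bits

H(Y|X) = Σ_x P(x)·H(Y|X=x):
  X=0: P(X=0) = 0.353, P(Y|X=0) = (215/353, 138/353) → H(Y|X=0) = 0.96540
  X=1: P(X=1) = 0.420, P(Y|X=1) = (25/42, 17/42) → H(Y|X=1) = 0.97367
  X=2: P(X=2) = 0.227, P(Y|X=2) = (24/227, 203/227) → H(Y|X=2) = 0.48689
H(Y|X) = 0.353·0.96540 + 0.420·0.97367 + 0.227·0.48689 = 0.8603 bits

H(X,Y) = -Σ_{x,y} P(x,y) log₂ P(x,y). Per-cell terms -P(x,y)·log₂P(x,y):
  X=0: 0.47678, 0.39430
  X=1: 0.50000, 0.43459
  X=2: 0.12914, 0.46699
Sum of the 6 terms: H(X,Y) = 2.4018 bits

Chain rule check:
  H(X) + H(Y|X) = 1.5416 + 0.8603 = 2.4019 bits
  H(X,Y) = 2.4018 bits
✓ Chain rule verified (Δ = 0.0001 is 4-dp rounding noise: each of the three values was rounded independently).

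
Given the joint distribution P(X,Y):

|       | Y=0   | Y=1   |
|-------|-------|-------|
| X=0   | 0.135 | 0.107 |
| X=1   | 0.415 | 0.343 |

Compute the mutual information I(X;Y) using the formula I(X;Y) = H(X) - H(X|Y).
0.0001 bits

I(X;Y) = H(X) - H(X|Y)

Marginal of X (row sums):
  P(X=0) = 0.135 + 0.107 = 0.242
  P(X=1) = 0.415 + 0.343 = 0.758
H(X) = -[0.242·log₂(0.242) + 0.758·log₂(0.758)]
  = 0.4954 + 0.3030 = 0.7984 bits

Marginal of Y (column sums):
  P(Y=0) = 0.135 + 0.415 = 0.550
  P(Y=1) = 0.107 + 0.343 = 0.450
H(X|Y) = Σ_y P(y)·H(X|Y=y):
  Y=0: P(Y=0) = 0.550, P(X|Y=0) = (27/110, 83/110) → H(X|Y=0) = 0.8040
  Y=1: P(Y=1) = 0.450, P(X|Y=1) = (107/450, 343/450) → H(X|Y=1) = 0.7913
H(X|Y) = 0.550·0.8040 + 0.450·0.7913 = 0.7983 bits

I(X;Y) = H(X) - H(X|Y) = 0.7984 - 0.7983 = 0.0001 bits

Cross-check via I(X;Y) = H(X) + H(Y) - H(X,Y): computing H(Y) from the column sums and H(X,Y) from the 4 cells in the same way gives H(Y) = 0.9928 bits and H(X,Y) = 1.7911 bits, so
I(X;Y) = 0.7984 + 0.9928 - 1.7911 = 0.0001 bits ✓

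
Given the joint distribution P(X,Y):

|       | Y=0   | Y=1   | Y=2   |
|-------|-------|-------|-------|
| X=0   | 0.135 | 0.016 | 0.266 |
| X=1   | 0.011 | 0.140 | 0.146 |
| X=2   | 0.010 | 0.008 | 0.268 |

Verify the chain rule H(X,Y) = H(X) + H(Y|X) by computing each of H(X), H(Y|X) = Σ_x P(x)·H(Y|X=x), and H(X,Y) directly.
H(X) = 1.5629 bits, H(Y|X) = 0.9360 bits, H(X,Y) = 2.4989 bits

Marginal of X (row sums):
  P(X=0) = 0.135 + 0.016 + 0.266 = 0.417
  P(X=1) = 0.011 + 0.140 + 0.146 = 0.297
  P(X=2) = 0.010 + 0.008 + 0.268 = 0.286
H(X) = -[0.417·log₂(0.417) + 0.297·log₂(0.297) + 0.286·log₂(0.286)]
  = 0.5262 + 0.5202 + 0.5165 = 1.5629 bits

H(Y|X) = Σ_x P(x)·H(Y|X=x):
  X=0: P(X=0) = 0.417, P(Y|X=0) = (45/139, 16/417, 266/417) → H(Y|X=0) = 1.1210
  X=1: P(X=1) = 0.297, P(Y|X=1) = (1/27, 140/297, 146/297) → H(Y|X=1) = 1.1912
  X=2: P(X=2) = 0.286, P(Y|X=2) = (5/143, 4/143, 134/143) → H(Y|X=2) = 0.4014
H(Y|X) = 0.417·1.1210 + 0.297·1.1912 + 0.286·0.4014 = 0.9360 bits

H(X,Y) = -Σ_{x,y} P(x,y) log₂ P(x,y). Per-cell terms -P(x,y)·log₂P(x,y):
  X=0: 0.3900, 0.0955, 0.5082
  X=1: 0.0716, 0.3971, 0.4053
  X=2: 0.0664, 0.0557, 0.5091
Sum of the 9 terms: H(X,Y) = 2.4989 bits

Chain rule check:
  H(X) + H(Y|X) = 1.5629 + 0.9360 = 2.4989 bits
  H(X,Y) = 2.4989 bits
✓ Chain rule verified.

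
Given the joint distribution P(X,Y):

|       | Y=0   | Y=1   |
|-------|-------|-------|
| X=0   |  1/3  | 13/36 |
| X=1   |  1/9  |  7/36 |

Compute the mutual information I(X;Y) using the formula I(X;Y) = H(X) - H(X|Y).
0.0085 bits

I(X;Y) = H(X) - H(X|Y)

Marginal of X (row sums):
  P(X=0) = 1/3 + 13/36 = 25/36
  P(X=1) = 1/9 + 7/36 = 11/36
H(X) = -[(25/36)·log₂(25/36) + (11/36)·log₂(11/36)]
  = 0.3653 + 0.5227 = 0.8880 bits

Marginal of Y (column sums):
  P(Y=0) = 1/3 + 1/9 = 4/9
  P(Y=1) = 13/36 + 7/36 = 5/9
H(X|Y) = Σ_y P(y)·H(X|Y=y):
  Y=0: P(Y=0) = 4/9, P(X|Y=0) = (3/4, 1/4) → H(X|Y=0) = 0.8113
  Y=1: P(Y=1) = 5/9, P(X|Y=1) = (13/20, 7/20) → H(X|Y=1) = 0.9341
H(X|Y) = (4/9)·0.8113 + (5/9)·0.9341 = 0.8795 bits

I(X;Y) = H(X) - H(X|Y) = 0.8880 - 0.8795 = 0.0085 bits

Cross-check via I(X;Y) = H(X) + H(Y) - H(X,Y): computing H(Y) from the column sums and H(X,Y) from the 4 cells in the same way gives H(Y) = 0.9911 bits and H(X,Y) = 1.8706 bits, so
I(X;Y) = 0.8880 + 0.9911 - 1.8706 = 0.0085 bits ✓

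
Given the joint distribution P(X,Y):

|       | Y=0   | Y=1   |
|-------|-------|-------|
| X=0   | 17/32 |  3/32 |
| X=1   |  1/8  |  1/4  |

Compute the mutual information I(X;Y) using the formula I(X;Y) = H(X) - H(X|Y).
0.2029 bits

I(X;Y) = H(X) - H(X|Y)

Marginal of X (row sums):
  P(X=0) = 17/32 + 3/32 = 5/8
  P(X=1) = 1/8 + 1/4 = 3/8
H(X) = -[(5/8)·log₂(5/8) + (3/8)·log₂(3/8)]
  = 0.423795 + 0.530639 = 0.954434 bits

Marginal of Y (column sums):
  P(Y=0) = 17/32 + 1/8 = 21/32
  P(Y=1) = 3/32 + 1/4 = 11/32
H(X|Y) = Σ_y P(y)·H(X|Y=y):
  Y=0: P(Y=0) = 21/32, P(X|Y=0) = (17/21, 4/21) → H(X|Y=0) = 0.702467
  Y=1: P(Y=1) = 11/32, P(X|Y=1) = (3/11, 8/11) → H(X|Y=1) = 0.845351
H(X|Y) = (21/32)·0.702467 + (11/32)·0.845351 = 0.751583 bits

I(X;Y) = H(X) - H(X|Y) = 0.954434 - 0.751583 = 0.2029 bits

Cross-check via I(X;Y) = H(X) + H(Y) - H(X,Y): computing H(Y) from the column sums and H(X,Y) from the 4 cells in the same way gives H(Y) = 0.928362 bits and H(X,Y) = 1.679945 bits, so
I(X;Y) = 0.954434 + 0.928362 - 1.679945 = 0.2029 bits ✓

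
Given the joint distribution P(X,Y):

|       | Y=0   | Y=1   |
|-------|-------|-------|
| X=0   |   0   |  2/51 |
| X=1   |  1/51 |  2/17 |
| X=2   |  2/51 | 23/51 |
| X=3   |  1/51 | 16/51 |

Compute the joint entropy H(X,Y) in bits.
1.9949 bits

H(X,Y) = -Σ_{x,y} P(x,y) log₂ P(x,y). Per-cell terms -P(x,y)·log₂P(x,y):
  X=0: 0.00000, 0.18323
  X=1: 0.11122, 0.36323
  X=2: 0.18323, 0.51811
  X=3: 0.11122, 0.52468
  (cells with P = 0 contribute 0)
Sum of the 8 terms: H(X,Y) = 1.9949 bits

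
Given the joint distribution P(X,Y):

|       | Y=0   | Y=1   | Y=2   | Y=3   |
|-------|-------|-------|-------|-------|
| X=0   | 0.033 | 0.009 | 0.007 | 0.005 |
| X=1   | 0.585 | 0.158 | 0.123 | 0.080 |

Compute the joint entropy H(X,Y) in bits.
1.8484 bits

H(X,Y) = -Σ_{x,y} P(x,y) log₂ P(x,y). Per-cell terms -P(x,y)·log₂P(x,y):
  X=0: 0.1624, 0.0612, 0.0501, 0.0382
  X=1: 0.4525, 0.4206, 0.3719, 0.2915
Sum of the 8 terms: H(X,Y) = 1.8484 bits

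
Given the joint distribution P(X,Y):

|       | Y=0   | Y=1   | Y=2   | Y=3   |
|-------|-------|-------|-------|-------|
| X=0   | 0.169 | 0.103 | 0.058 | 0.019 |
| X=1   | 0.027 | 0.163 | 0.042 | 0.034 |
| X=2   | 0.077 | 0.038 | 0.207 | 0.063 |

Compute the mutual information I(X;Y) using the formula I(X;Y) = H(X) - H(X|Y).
0.2564 bits

I(X;Y) = H(X) - H(X|Y)

Marginal of X (row sums):
  P(X=0) = 0.169 + 0.103 + 0.058 + 0.019 = 0.349
  P(X=1) = 0.027 + 0.163 + 0.042 + 0.034 = 0.266
  P(X=2) = 0.077 + 0.038 + 0.207 + 0.063 = 0.385
H(X) = -[0.349·log₂(0.349) + 0.266·log₂(0.266) + 0.385·log₂(0.385)]
  = 0.5300 + 0.5082 + 0.5302 = 1.5684 bits

Marginal of Y (column sums):
  P(Y=0) = 0.169 + 0.027 + 0.077 = 0.273
  P(Y=1) = 0.103 + 0.163 + 0.038 = 0.304
  P(Y=2) = 0.058 + 0.042 + 0.207 = 0.307
  P(Y=3) = 0.019 + 0.034 + 0.063 = 0.116
H(X|Y) = Σ_y P(y)·H(X|Y=y):
  Y=0: P(Y=0) = 0.273, P(X|Y=0) = (13/21, 9/91, 11/39) → H(X|Y=0) = 1.2734
  Y=1: P(Y=1) = 0.304, P(X|Y=1) = (103/304, 163/304, 1/8) → H(X|Y=1) = 1.3862
  Y=2: P(Y=2) = 0.307, P(X|Y=2) = (58/307, 42/307, 207/307) → H(X|Y=2) = 1.2302
  Y=3: P(Y=3) = 0.116, P(X|Y=3) = (19/116, 17/58, 63/116) → H(X|Y=3) = 1.4248
H(X|Y) = 0.273·1.2734 + 0.304·1.3862 + 0.307·1.2302 + 0.116·1.4248 = 1.3120 bits

I(X;Y) = H(X) - H(X|Y) = 1.5684 - 1.3120 = 0.2564 bits

Cross-check via I(X;Y) = H(X) + H(Y) - H(X,Y): computing H(Y) from the column sums and H(X,Y) from the 12 cells in the same way gives H(Y) = 1.9171 bits and H(X,Y) = 3.2291 bits, so
I(X;Y) = 1.5684 + 1.9171 - 3.2291 = 0.2564 bits ✓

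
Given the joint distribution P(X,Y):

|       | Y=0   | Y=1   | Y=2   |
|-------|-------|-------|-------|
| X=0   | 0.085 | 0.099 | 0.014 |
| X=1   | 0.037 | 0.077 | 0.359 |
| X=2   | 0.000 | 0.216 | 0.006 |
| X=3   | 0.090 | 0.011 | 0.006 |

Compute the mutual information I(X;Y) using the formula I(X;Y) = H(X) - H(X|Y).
0.6730 bits

I(X;Y) = H(X) - H(X|Y)

Marginal of X (row sums):
  P(X=0) = 0.085 + 0.099 + 0.014 = 0.198
  P(X=1) = 0.037 + 0.077 + 0.359 = 0.473
  P(X=2) = 0.000 + 0.216 + 0.006 = 0.222
  P(X=3) = 0.090 + 0.011 + 0.006 = 0.107
H(X) = -[0.198·log₂(0.198) + 0.473·log₂(0.473) + 0.222·log₂(0.222) + 0.107·log₂(0.107)]
  = 0.462613 + 0.510882 + 0.482044 + 0.345002 = 1.80054 bits

Marginal of Y (column sums):
  P(Y=0) = 0.085 + 0.037 + 0.000 + 0.090 = 0.212
  P(Y=1) = 0.099 + 0.077 + 0.216 + 0.011 = 0.403
  P(Y=2) = 0.014 + 0.359 + 0.006 + 0.006 = 0.385
H(X|Y) = Σ_y P(y)·H(X|Y=y):
  Y=0: P(Y=0) = 0.212, P(X|Y=0) = (85/212, 37/212, 0, 45/106) → H(X|Y=0) = 1.492945
  Y=1: P(Y=1) = 0.403, P(X|Y=1) = (99/403, 77/403, 216/403, 11/403) → H(X|Y=1) = 1.577816
  Y=2: P(Y=2) = 0.385, P(X|Y=2) = (2/55, 359/385, 6/385, 6/385) → H(X|Y=2) = 0.455060
H(X|Y) = 0.212·1.492945 + 0.403·1.577816 + 0.385·0.455060 = 1.12756 bits

I(X;Y) = H(X) - H(X|Y) = 1.80054 - 1.12756 = 0.6730 bits

Cross-check via I(X;Y) = H(X) + H(Y) - H(X,Y): computing H(Y) from the column sums and H(X,Y) from the 12 cells in the same way gives H(Y) = 1.53299 bits and H(X,Y) = 2.66055 bits, so
I(X;Y) = 1.80054 + 1.53299 - 2.66055 = 0.6730 bits ✓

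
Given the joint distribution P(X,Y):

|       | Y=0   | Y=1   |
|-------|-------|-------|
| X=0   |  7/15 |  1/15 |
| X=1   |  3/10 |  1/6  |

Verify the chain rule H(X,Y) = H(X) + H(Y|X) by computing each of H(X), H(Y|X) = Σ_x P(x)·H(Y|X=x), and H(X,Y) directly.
H(X) = 0.9968 bits, H(Y|X) = 0.7287 bits, H(X,Y) = 1.7255 bits

Marginal of X (row sums):
  P(X=0) = 7/15 + 1/15 = 8/15
  P(X=1) = 3/10 + 1/6 = 7/15
H(X) = -[(8/15)·log₂(8/15) + (7/15)·log₂(7/15)]
  = 0.4837 + 0.5131 = 0.9968 bits

H(Y|X) = Σ_x P(x)·H(Y|X=x):
  X=0: P(X=0) = 8/15, P(Y|X=0) = (7/8, 1/8) → H(Y|X=0) = 0.5436
  X=1: P(X=1) = 7/15, P(Y|X=1) = (9/14, 5/14) → H(Y|X=1) = 0.9403
H(Y|X) = (8/15)·0.5436 + (7/15)·0.9403 = 0.7287 bits

H(X,Y) = -Σ_{x,y} P(x,y) log₂ P(x,y). Per-cell terms -P(x,y)·log₂P(x,y):
  X=0: 0.5131, 0.2605
  X=1: 0.5211, 0.4308
Sum of the 4 terms: H(X,Y) = 1.7255 bits

Chain rule check:
  H(X) + H(Y|X) = 0.9968 + 0.7287 = 1.7255 bits
  H(X,Y) = 1.7255 bits
✓ Chain rule verified.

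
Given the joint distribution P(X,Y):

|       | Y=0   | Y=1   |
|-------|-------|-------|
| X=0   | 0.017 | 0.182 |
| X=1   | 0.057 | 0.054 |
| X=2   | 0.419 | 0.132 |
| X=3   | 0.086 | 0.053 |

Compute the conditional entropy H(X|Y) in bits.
1.4688 bits

H(X|Y) = H(X,Y) - H(Y)

H(X,Y) = -Σ_{x,y} P(x,y) log₂ P(x,y). Per-cell terms -P(x,y)·log₂P(x,y):
  X=0: 0.09993, 0.44735
  X=1: 0.23557, 0.22739
  X=2: 0.52584, 0.38562
  X=3: 0.30440, 0.22461
Sum of the 8 terms: H(X,Y) = 2.4507 bits

Marginal of Y (column sums):
  P(Y=0) = 0.017 + 0.057 + 0.419 + 0.086 = 0.579
  P(Y=1) = 0.182 + 0.054 + 0.132 + 0.053 = 0.421
H(Y) = -[0.579·log₂(0.579) + 0.421·log₂(0.421)]
  = 0.45646 + 0.52545 = 0.9819 bits

H(X|Y) = H(X,Y) - H(Y) = 2.4507 - 0.9819 = 1.4688 bits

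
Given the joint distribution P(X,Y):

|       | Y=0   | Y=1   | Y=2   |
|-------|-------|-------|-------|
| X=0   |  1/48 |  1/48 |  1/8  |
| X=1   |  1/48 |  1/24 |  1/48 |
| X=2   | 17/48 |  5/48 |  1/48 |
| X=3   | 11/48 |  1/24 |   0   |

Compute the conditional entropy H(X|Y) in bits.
1.3701 bits

H(X|Y) = H(X,Y) - H(Y)

H(X,Y) = -Σ_{x,y} P(x,y) log₂ P(x,y). Per-cell terms -P(x,y)·log₂P(x,y):
  X=0: 0.11635, 0.11635, 0.37500
  X=1: 0.11635, 0.19104, 0.11635
  X=2: 0.53036, 0.33990, 0.11635
  X=3: 0.48710, 0.19104, 0.00000
  (cells with P = 0 contribute 0)
Sum of the 12 terms: H(X,Y) = 2.6962 bits

Marginal of Y (column sums):
  P(Y=0) = 1/48 + 1/48 + 17/48 + 11/48 = 5/8
  P(Y=1) = 1/48 + 1/24 + 5/48 + 1/24 = 5/24
  P(Y=2) = 1/8 + 1/48 + 1/48 + 0 = 1/6
H(Y) = -[(5/8)·log₂(5/8) + (5/24)·log₂(5/24) + (1/6)·log₂(1/6)]
  = 0.42379 + 0.47147 + 0.43083 = 1.3261 bits

H(X|Y) = H(X,Y) - H(Y) = 2.6962 - 1.3261 = 1.3701 bits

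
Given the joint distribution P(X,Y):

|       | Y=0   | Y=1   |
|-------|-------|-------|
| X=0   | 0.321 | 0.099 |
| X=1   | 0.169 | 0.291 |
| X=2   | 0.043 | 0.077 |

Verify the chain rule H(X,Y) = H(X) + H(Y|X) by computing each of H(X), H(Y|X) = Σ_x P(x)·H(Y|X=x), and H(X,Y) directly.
H(X) = 1.4080 bits, H(Y|X) = 0.8802 bits, H(X,Y) = 2.2883 bits

Marginal of X (row sums):
  P(X=0) = 0.321 + 0.099 = 0.420
  P(X=1) = 0.169 + 0.291 = 0.460
  P(X=2) = 0.043 + 0.077 = 0.120
H(X) = -[0.420·log₂(0.420) + 0.460·log₂(0.460) + 0.120·log₂(0.120)]
  = 0.525646 + 0.515335 + 0.367067 = 1.4080 bits

H(Y|X) = Σ_x P(x)·H(Y|X=x):
  X=0: P(X=0) = 0.420, P(Y|X=0) = (107/140, 33/140) → H(Y|X=0) = 0.787840
  X=1: P(X=1) = 0.460, P(Y|X=1) = (169/460, 291/460) → H(Y|X=1) = 0.948648
  X=2: P(X=2) = 0.120, P(Y|X=2) = (43/120, 77/120) → H(Y|X=2) = 0.941291
H(Y|X) = 0.420·0.787840 + 0.460·0.948648 + 0.120·0.941291 = 0.8802 bits

H(X,Y) = -Σ_{x,y} P(x,y) log₂ P(x,y). Per-cell terms -P(x,y)·log₂P(x,y):
  X=0: 0.526233, 0.330306
  X=1: 0.433469, 0.518245
  X=2: 0.195199, 0.284823
Sum of the 6 terms: H(X,Y) = 2.2883 bits

Chain rule check:
  H(X) + H(Y|X) = 1.4080 + 0.8802 = 2.2882 bits
  H(X,Y) = 2.2883 bits
✓ Chain rule verified (Δ = 0.0001 is 4-dp rounding noise: each of the three values was rounded independently).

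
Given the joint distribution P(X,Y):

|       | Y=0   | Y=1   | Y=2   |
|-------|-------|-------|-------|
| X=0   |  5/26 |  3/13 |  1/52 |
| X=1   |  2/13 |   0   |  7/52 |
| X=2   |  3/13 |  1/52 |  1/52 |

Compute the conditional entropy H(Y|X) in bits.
1.0200 bits

H(Y|X) = H(X,Y) - H(X)

H(X,Y) = -Σ_{x,y} P(x,y) log₂ P(x,y). Per-cell terms -P(x,y)·log₂P(x,y):
  X=0: 0.4574, 0.4882, 0.1096
  X=1: 0.4155, 0.0000, 0.3895
  X=2: 0.4882, 0.1096, 0.1096
  (cells with P = 0 contribute 0)
Sum of the 9 terms: H(X,Y) = 2.5676 bits

Marginal of X (row sums):
  P(X=0) = 5/26 + 3/13 + 1/52 = 23/52
  P(X=1) = 2/13 + 0 + 7/52 = 15/52
  P(X=2) = 3/13 + 1/52 + 1/52 = 7/26
H(X) = -[(23/52)·log₂(23/52) + (15/52)·log₂(15/52) + (7/26)·log₂(7/26)]
  = 0.5205 + 0.5174 + 0.5097 = 1.5476 bits

H(Y|X) = H(X,Y) - H(X) = 2.5676 - 1.5476 = 1.0200 bits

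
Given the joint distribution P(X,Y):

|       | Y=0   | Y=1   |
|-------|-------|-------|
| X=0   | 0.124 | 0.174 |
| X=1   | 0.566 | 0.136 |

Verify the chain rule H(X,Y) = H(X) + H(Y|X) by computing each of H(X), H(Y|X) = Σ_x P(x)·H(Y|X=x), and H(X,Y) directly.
H(X) = 0.8788 bits, H(Y|X) = 0.7898 bits, H(X,Y) = 1.6686 bits

Marginal of X (row sums):
  P(X=0) = 0.124 + 0.174 = 0.298
  P(X=1) = 0.566 + 0.136 = 0.702
H(X) = -[0.298·log₂(0.298) + 0.702·log₂(0.702)]
  = 0.52049 + 0.35834 = 0.8788 bits

H(Y|X) = Σ_x P(x)·H(Y|X=x):
  X=0: P(X=0) = 0.298, P(Y|X=0) = (62/149, 87/149) → H(Y|X=0) = 0.97960
  X=1: P(X=1) = 0.702, P(Y|X=1) = (283/351, 68/351) → H(Y|X=1) = 0.70921
H(Y|X) = 0.298·0.97960 + 0.702·0.70921 = 0.7898 bits

H(X,Y) = -Σ_{x,y} P(x,y) log₂ P(x,y). Per-cell terms -P(x,y)·log₂P(x,y):
  X=0: 0.37344, 0.43897
  X=1: 0.46476, 0.39145
Sum of the 4 terms: H(X,Y) = 1.6686 bits

Chain rule check:
  H(X) + H(Y|X) = 0.8788 + 0.7898 = 1.6686 bits
  H(X,Y) = 1.6686 bits
✓ Chain rule verified.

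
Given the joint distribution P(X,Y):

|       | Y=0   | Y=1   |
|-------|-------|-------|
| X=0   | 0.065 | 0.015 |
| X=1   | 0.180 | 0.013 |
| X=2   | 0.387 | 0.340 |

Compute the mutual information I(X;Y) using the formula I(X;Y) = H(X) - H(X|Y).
0.0999 bits

I(X;Y) = H(X) - H(X|Y)

Marginal of X (row sums):
  P(X=0) = 0.065 + 0.015 = 0.080
  P(X=1) = 0.180 + 0.013 = 0.193
  P(X=2) = 0.387 + 0.340 = 0.727
H(X) = -[0.080·log₂(0.080) + 0.193·log₂(0.193) + 0.727·log₂(0.727)]
  = 0.29151 + 0.45805 + 0.33440 = 1.08396 bits

Marginal of Y (column sums):
  P(Y=0) = 0.065 + 0.180 + 0.387 = 0.632
  P(Y=1) = 0.015 + 0.013 + 0.340 = 0.368
H(X|Y) = Σ_y P(y)·H(X|Y=y):
  Y=0: P(Y=0) = 0.632, P(X|Y=0) = (65/632, 45/158, 387/632) → H(X|Y=0) = 1.28683
  Y=1: P(Y=1) = 0.368, P(X|Y=1) = (15/368, 13/368, 85/92) → H(X|Y=1) = 0.46405
H(X|Y) = 0.632·1.28683 + 0.368·0.46405 = 0.98405 bits

I(X;Y) = H(X) - H(X|Y) = 1.08396 - 0.98405 = 0.0999 bits

Cross-check via I(X;Y) = H(X) + H(Y) - H(X,Y): computing H(Y) from the column sums and H(X,Y) from the 6 cells in the same way gives H(Y) = 0.94912 bits and H(X,Y) = 1.93317 bits, so
I(X;Y) = 1.08396 + 0.94912 - 1.93317 = 0.0999 bits ✓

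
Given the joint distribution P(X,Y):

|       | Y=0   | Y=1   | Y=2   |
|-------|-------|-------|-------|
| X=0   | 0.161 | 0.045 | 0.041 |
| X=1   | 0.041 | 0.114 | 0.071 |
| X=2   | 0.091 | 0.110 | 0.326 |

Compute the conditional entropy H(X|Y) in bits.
1.2735 bits

H(X|Y) = H(X,Y) - H(Y)

H(X,Y) = -Σ_{x,y} P(x,y) log₂ P(x,y). Per-cell terms -P(x,y)·log₂P(x,y):
  X=0: 0.42421, 0.20133, 0.18894
  X=1: 0.18894, 0.35715, 0.27094
  X=2: 0.31468, 0.35029, 0.52716
Sum of the 9 terms: H(X,Y) = 2.8236 bits

Marginal of Y (column sums):
  P(Y=0) = 0.161 + 0.041 + 0.091 = 0.293
  P(Y=1) = 0.045 + 0.114 + 0.110 = 0.269
  P(Y=2) = 0.041 + 0.071 + 0.326 = 0.438
H(Y) = -[0.293·log₂(0.293) + 0.269·log₂(0.269) + 0.438·log₂(0.438)]
  = 0.51891 + 0.50957 + 0.52166 = 1.5501 bits

H(X|Y) = H(X,Y) - H(Y) = 2.8236 - 1.5501 = 1.2735 bits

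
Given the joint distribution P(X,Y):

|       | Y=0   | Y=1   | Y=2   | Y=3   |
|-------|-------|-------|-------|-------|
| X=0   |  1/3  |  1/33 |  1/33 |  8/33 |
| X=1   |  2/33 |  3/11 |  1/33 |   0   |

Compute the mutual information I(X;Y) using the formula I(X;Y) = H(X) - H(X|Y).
0.4989 bits

I(X;Y) = H(X) - H(X|Y)

Marginal of X (row sums):
  P(X=0) = 1/3 + 1/33 + 1/33 + 8/33 = 7/11
  P(X=1) = 2/33 + 3/11 + 1/33 + 0 = 4/11
H(X) = -[(7/11)·log₂(7/11) + (4/11)·log₂(4/11)]
  = 0.414958 + 0.530702 = 0.945660 bits

Marginal of Y (column sums):
  P(Y=0) = 1/3 + 2/33 = 13/33
  P(Y=1) = 1/33 + 3/11 = 10/33
  P(Y=2) = 1/33 + 1/33 = 2/33
  P(Y=3) = 8/33 + 0 = 8/33
H(X|Y) = Σ_y P(y)·H(X|Y=y):
  Y=0: P(Y=0) = 13/33, P(X|Y=0) = (11/13, 2/13) → H(X|Y=0) = 0.619382
  Y=1: P(Y=1) = 10/33, P(X|Y=1) = (1/10, 9/10) → H(X|Y=1) = 0.468996
  Y=2: P(Y=2) = 2/33, P(X|Y=2) = (1/2, 1/2) → H(X|Y=2) = 1.000000
  Y=3: P(Y=3) = 8/33, P(X|Y=3) = (1, 0) → H(X|Y=3) = 0.000000
H(X|Y) = (13/33)·0.619382 + (10/33)·0.468996 + (2/33)·1.000000 + (8/33)·0.000000 = 0.446725 bits

I(X;Y) = H(X) - H(X|Y) = 0.945660 - 0.446725 = 0.4989 bits

Cross-check via I(X;Y) = H(X) + H(Y) - H(X,Y): computing H(Y) from the column sums and H(X,Y) from the 8 cells in the same way gives H(Y) = 1.792121 bits and H(X,Y) = 2.238846 bits, so
I(X;Y) = 0.945660 + 1.792121 - 2.238846 = 0.4989 bits ✓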